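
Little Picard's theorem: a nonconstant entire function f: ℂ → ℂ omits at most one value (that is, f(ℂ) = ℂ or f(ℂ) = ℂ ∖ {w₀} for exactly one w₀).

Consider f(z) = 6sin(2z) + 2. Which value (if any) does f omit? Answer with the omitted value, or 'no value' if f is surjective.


Little Picard bounds the complement of f(ℂ) to at most one point.
sin is entire and surjective onto ℂ: for every w ∈ ℂ, sin(ζ) = w has a solution ζ ∈ ℂ (e.g., via the complex inverse arcsin). With ζ = 2z this gives z = ζ/(2). Then 6·sin(2z) takes every value in 6·ℂ = ℂ, and adding 2 is a bijection of ℂ. So f is surjective and omits no value. (Note: only on the real line is sin bounded by [−1, 1].)

Omitted value: no value.


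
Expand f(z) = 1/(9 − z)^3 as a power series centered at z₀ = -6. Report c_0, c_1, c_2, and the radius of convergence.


Let w = z − z₀, so z = z₀ + w.
Then 9 − z = 9 − (z₀ + w) = (9 − z₀) − w = 15 − w.
f(z) = 1/(15 − w)^3 = (1/(15)^3) · (1 − w/(15))^{−3}.
By the binomial series (1−u)^{−3} = Σ_{n≥0} C(n+2, 2) u^n for |u|<1, with u = w/(15):
  c_n = C(n+2, 2) / (15)^(n+3).
  c_0 = 1/(15)^3 = 1/3375.
  c_1 = 3/(15)^4 = 1/16875.
  c_2 = 6/(15)^5 = 2/253125.
The series is valid for |w/d| < 1, i.e. |z − z₀| < |d|.
Radius of convergence: R = |9 − z₀| = |15| = 15 (distance from z₀ to the singularity z = 9).

c_0 = 1/3375, c_1 = 1/16875, c_2 = 2/253125; R = 15.


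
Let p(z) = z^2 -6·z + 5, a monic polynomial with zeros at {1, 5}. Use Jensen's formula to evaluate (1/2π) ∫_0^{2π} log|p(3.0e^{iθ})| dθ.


Zeros: 1, 5; r = 3.0.
Inside |z| < r: 1. Outside (|z| ≥ r): 5.
p(0) = 5, so log|p(0)| = log(5) = 1.6094.
Apply Jensen: I(r) = log|p(0)| + Σ_k log(r/|z_k|), summed over zeros inside |z| < r.
  log(r/|z_k|) for z_k = 1: log(3.0/1) = 1.0986
  Outside zeros (5) contribute nothing to the Jensen sum.
Sum over inside zeros: 1.0986.
I(r) = log|p(0)| + (inside sum) = 1.6094 + 1.0986 = 2.7081.
Note: since some zeros are outside |z| ≤ r, the simplified n·log(r) form does NOT apply — only the inside zeros contribute.

I(r) ≈ 2.7081.


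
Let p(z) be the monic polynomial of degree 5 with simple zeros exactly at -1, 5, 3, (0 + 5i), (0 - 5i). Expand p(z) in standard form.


The polynomial is p(z) = ∏_{α ∈ S} (z − α), where S = {-1, 5, 3, (0 + 5i), (0 - 5i)}.
Expanding the product yields: p(z) = z^5 -7·z^4 + 32·z^3 -160·z^2 + 175·z + 375.
Note conjugate pairs combine to real quadratics: (z − (0+5i))(z − (0−5i)) = z² + 25.
The resulting polynomial has degree 5 and real coefficients as required.

p(z) = z^5 -7·z^4 + 32·z^3 -160·z^2 + 175·z + 375.


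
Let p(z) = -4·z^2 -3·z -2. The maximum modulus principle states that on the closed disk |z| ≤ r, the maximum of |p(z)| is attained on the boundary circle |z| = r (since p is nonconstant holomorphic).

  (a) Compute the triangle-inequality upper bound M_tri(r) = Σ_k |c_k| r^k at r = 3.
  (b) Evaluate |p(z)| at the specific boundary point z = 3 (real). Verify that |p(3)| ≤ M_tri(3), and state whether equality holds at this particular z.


Coefficients: c_0 = -2, c_1 = -3, c_2 = -4. Radius r = 3.
Part (a). Triangle bound: M_tri(r) = Σ_k |c_k| r^k
  = |-2|·3^0 + |-3|·3^1 + |-4|·3^2
  = 2 + 9 + 36 = 47.
This bounds M(r) := max_{|z|=r} |p(z)| from above; equality holds iff all terms c_k z^k can be made to align in phase at a single z on |z|=r.
Part (b). At z = 3 (real, on the circle |z| = r):
  p(3) = (-2)·3^0 + (-3)·3^1 + (-4)·3^2 = -47.
  |p(3)| = 47.
Since all nonzero coefficients share the same sign, |p(3)| = 47 = M_tri(3); the triangle bound is attained at z = 3, so in fact M(r) = 47.

M_tri(3) = 47; |p(3)| = 47; equality at z=3: yes.


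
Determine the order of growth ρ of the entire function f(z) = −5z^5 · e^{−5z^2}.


M(r) = max_{|z|=r} |-5|·|z|^5·|e^{−5z^2}| = 5·r^5 · e^{5r^2} (the factors attain their maxima compatibly on |z|=r). Then log M(r) = log 5 + 5·log r + 5r^2, dominated by the last term, so log log M(r) ~ 2·log r. The polynomial factor -5z^5 contributes only a log r term and does not affect the order. ρ = 2.
Therefore ρ = 2.

Order ρ = 2.


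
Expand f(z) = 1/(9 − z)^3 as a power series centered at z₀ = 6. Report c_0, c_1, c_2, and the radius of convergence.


Let w = z − z₀, so z = z₀ + w.
Then 9 − z = 9 − (z₀ + w) = (9 − z₀) − w = 3 − w.
f(z) = 1/(3 − w)^3 = (1/(3)^3) · (1 − w/(3))^{−3}.
By the binomial series (1−u)^{−3} = Σ_{n≥0} C(n+2, 2) u^n for |u|<1, with u = w/(3):
  c_n = C(n+2, 2) / (3)^(n+3).
  c_0 = 1/(3)^3 = 1/27.
  c_1 = 3/(3)^4 = 1/27.
  c_2 = 6/(3)^5 = 2/81.
The series is valid for |w/d| < 1, i.e. |z − z₀| < |d|.
Radius of convergence: R = |9 − z₀| = |3| = 3 (distance from z₀ to the singularity z = 9).

c_0 = 1/27, c_1 = 1/27, c_2 = 2/81; R = 3.


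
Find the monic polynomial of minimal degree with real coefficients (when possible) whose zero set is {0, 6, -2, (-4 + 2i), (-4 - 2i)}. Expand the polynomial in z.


The polynomial is p(z) = ∏_{α ∈ S} (z − α), where S = {0, 6, -2, (-4 + 2i), (-4 - 2i)}.
Expanding the product yields: p(z) = z^5 + 4·z^4 -24·z^3 -176·z^2 -240·z.
Note conjugate pairs combine to real quadratics: (z − (-4+2i))(z − (-4−2i)) = z² + 8z + 20.
The resulting polynomial has degree 5 and real coefficients as required.

p(z) = z^5 + 4·z^4 -24·z^3 -176·z^2 -240·z.


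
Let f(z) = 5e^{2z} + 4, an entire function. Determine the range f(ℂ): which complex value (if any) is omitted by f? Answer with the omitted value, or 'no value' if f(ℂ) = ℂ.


Little Picard bounds the complement of f(ℂ) to at most one point.
e^{2z} is never zero on ℂ, so 5·e^{2z} takes every value in ℂ ∖ {0}. Adding 4 shifts the range to ℂ ∖ {4}. Thus f omits exactly the value 4.

Omitted value: 4.


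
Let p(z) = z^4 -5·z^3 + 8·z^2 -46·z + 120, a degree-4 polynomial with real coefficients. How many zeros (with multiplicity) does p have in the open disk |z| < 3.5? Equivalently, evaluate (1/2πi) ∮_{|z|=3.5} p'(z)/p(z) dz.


The zeros of p are: (-1 + 3i), (-1 - 3i), 3, 4.
Their magnitudes are: 3.162, 3.162, 3, 4.
Zeros with |z| < R = 3.5: (-1 + 3i), (-1 - 3i), 3.
Count = 3.
By the argument principle, (1/2πi) ∮_{|z|=R} p'(z)/p(z) dz equals exactly this count.

Number of zeros inside |z| < 3.5: 3.


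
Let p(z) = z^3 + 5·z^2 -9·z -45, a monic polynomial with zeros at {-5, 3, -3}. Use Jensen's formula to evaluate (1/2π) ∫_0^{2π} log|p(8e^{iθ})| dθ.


Zeros: -5, -3, 3; r = 8.
Inside |z| < r: -5, -3, 3. Outside (|z| ≥ r): ∅.
p(0) = -45, so log|p(0)| = log(45) = 3.8067.
Apply Jensen: I(r) = log|p(0)| + Σ_k log(r/|z_k|), summed over zeros inside |z| < r.
  log(r/|z_k|) for z_k = -5: log(8/5) = 0.4700
  log(r/|z_k|) for z_k = 3: log(8/3) = 0.9808
  log(r/|z_k|) for z_k = -3: log(8/3) = 0.9808
Sum over inside zeros: 2.4317.
I(r) = log|p(0)| + (inside sum) = 3.8067 + 2.4317 = 6.2383.
Closed form (all zeros inside, monic): I(r) = n·log(r) = 3·log(8) = 6.2383. ✓

I(r) ≈ 6.2383.


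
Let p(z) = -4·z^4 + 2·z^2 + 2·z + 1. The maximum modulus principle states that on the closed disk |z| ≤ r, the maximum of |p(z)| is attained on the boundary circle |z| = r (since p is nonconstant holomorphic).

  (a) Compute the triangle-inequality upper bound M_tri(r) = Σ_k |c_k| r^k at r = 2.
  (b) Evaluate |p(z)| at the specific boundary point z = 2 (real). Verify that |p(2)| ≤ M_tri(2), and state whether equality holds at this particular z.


Coefficients: c_0 = 1, c_1 = 2, c_2 = 2, c_3 = 0, c_4 = -4. Radius r = 2.
Part (a). Triangle bound: M_tri(r) = Σ_k |c_k| r^k
  = |1|·2^0 + |2|·2^1 + |2|·2^2 + |0|·2^3 + |-4|·2^4
  = 1 + 4 + 8 + 0 + 64 = 77.
This bounds M(r) := max_{|z|=r} |p(z)| from above; equality holds iff all terms c_k z^k can be made to align in phase at a single z on |z|=r.
Part (b). At z = 2 (real, on the circle |z| = r):
  p(2) = (1)·2^0 + (2)·2^1 + (2)·2^2 + (0)·2^3 + (-4)·2^4 = -51.
  |p(2)| = 51.
Check: |p(2)| = 51 ≤ 77 = M_tri(2). ✓ Equality does not hold at z = 2 (the coefficients have mixed signs, so the terms do not all align in phase there).

M_tri(2) = 77; |p(2)| = 51; equality at z=2: no.


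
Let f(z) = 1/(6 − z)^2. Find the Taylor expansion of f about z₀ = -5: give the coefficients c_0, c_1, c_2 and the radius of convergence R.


Let w = z − z₀, so z = z₀ + w.
Then 6 − z = 6 − (z₀ + w) = (6 − z₀) − w = 11 − w.
f(z) = 1/(11 − w)^2 = (1/(11)^2) · (1 − w/(11))^{−2}.
By the binomial series (1−u)^{−2} = Σ_{n≥0} C(n+1, 1) u^n for |u|<1, with u = w/(11):
  c_n = C(n+1, 1) / (11)^(n+2).
  c_0 = 1/(11)^2 = 1/121.
  c_1 = 2/(11)^3 = 2/1331.
  c_2 = 3/(11)^4 = 3/14641.
The series is valid for |w/d| < 1, i.e. |z − z₀| < |d|.
Radius of convergence: R = |6 − z₀| = |11| = 11 (distance from z₀ to the singularity z = 6).

c_0 = 1/121, c_1 = 2/1331, c_2 = 3/14641; R = 11.


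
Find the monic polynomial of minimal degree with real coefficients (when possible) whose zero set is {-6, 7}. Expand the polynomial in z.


The polynomial is p(z) = ∏_{α ∈ S} (z − α), where S = {-6, 7}.
Expanding the product yields: p(z) = z^2 -z -42.
The resulting polynomial has degree 2 and real coefficients as required.

p(z) = z^2 -z -42.


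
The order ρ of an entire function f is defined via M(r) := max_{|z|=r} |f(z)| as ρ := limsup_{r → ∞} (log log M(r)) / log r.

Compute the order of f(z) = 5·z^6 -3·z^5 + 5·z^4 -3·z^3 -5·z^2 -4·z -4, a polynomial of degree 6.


|f(z)| ≤ Σ|c_k|·r^k = O(r^6) as r → ∞. Polynomial growth is O(e^{r^ε}) for every ε > 0 (since r^6/e^{r^ε} → 0), so ρ ≤ ε for all ε > 0, i.e. ρ = 0. Every nonconstant polynomial has order 0.
Therefore ρ = 0.

Order ρ = 0.


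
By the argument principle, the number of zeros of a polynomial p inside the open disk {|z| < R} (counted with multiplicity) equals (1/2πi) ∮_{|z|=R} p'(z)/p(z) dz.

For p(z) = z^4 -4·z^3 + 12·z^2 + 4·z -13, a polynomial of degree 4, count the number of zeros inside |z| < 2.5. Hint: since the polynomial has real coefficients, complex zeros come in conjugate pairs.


The zeros of p are: -1, 1, (2 + 3i), (2 - 3i).
Their magnitudes are: 1, 1, 3.606, 3.606.
Zeros with |z| < R = 2.5: -1, 1.
Count = 2.
By the argument principle, (1/2πi) ∮_{|z|=R} p'(z)/p(z) dz equals exactly this count.

Number of zeros inside |z| < 2.5: 2.


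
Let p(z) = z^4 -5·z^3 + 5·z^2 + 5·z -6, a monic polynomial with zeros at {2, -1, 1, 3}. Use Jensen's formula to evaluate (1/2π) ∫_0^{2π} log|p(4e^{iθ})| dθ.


Zeros: -1, 1, 2, 3; r = 4.
Inside |z| < r: -1, 1, 2, 3. Outside (|z| ≥ r): ∅.
p(0) = -6, so log|p(0)| = log(6) = 1.7918.
Apply Jensen: I(r) = log|p(0)| + Σ_k log(r/|z_k|), summed over zeros inside |z| < r.
  log(r/|z_k|) for z_k = 2: log(4/2) = 0.6931
  log(r/|z_k|) for z_k = -1: log(4/1) = 1.3863
  log(r/|z_k|) for z_k = 1: log(4/1) = 1.3863
  log(r/|z_k|) for z_k = 3: log(4/3) = 0.2877
Sum over inside zeros: 3.7534.
I(r) = log|p(0)| + (inside sum) = 1.7918 + 3.7534 = 5.5452.
Closed form (all zeros inside, monic): I(r) = n·log(r) = 4·log(4) = 5.5452. ✓

I(r) ≈ 5.5452.


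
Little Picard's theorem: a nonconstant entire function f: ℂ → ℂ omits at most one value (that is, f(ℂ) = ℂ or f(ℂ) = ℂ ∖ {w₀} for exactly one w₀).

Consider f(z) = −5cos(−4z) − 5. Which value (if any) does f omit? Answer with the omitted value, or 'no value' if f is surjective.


Little Picard bounds the complement of f(ℂ) to at most one point.
cos is entire and surjective onto ℂ: for every w ∈ ℂ, cos(ζ) = w has a solution ζ ∈ ℂ (e.g., via the complex inverse arccos). With ζ = −4z this gives z = ζ/(-4). Then -5·cos(−4z) takes every value in -5·ℂ = ℂ, and adding -5 is a bijection of ℂ. So f is surjective and omits no value. (Note: only on the real line is cos bounded by [−1, 1].)

Omitted value: no value.


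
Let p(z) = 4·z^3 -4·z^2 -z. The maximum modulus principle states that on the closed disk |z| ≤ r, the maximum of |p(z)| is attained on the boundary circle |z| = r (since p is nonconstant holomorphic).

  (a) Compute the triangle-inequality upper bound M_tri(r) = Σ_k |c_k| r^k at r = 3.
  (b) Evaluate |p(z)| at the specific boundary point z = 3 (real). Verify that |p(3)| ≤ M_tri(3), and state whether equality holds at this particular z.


Coefficients: c_0 = 0, c_1 = -1, c_2 = -4, c_3 = 4. Radius r = 3.
Part (a). Triangle bound: M_tri(r) = Σ_k |c_k| r^k
  = |0|·3^0 + |-1|·3^1 + |-4|·3^2 + |4|·3^3
  = 0 + 3 + 36 + 108 = 147.
This bounds M(r) := max_{|z|=r} |p(z)| from above; equality holds iff all terms c_k z^k can be made to align in phase at a single z on |z|=r.
Part (b). At z = 3 (real, on the circle |z| = r):
  p(3) = (0)·3^0 + (-1)·3^1 + (-4)·3^2 + (4)·3^3 = 69.
  |p(3)| = 69.
Check: |p(3)| = 69 ≤ 147 = M_tri(3). ✓ Equality does not hold at z = 3 (the coefficients have mixed signs, so the terms do not all align in phase there).

M_tri(3) = 147; |p(3)| = 69; equality at z=3: no.


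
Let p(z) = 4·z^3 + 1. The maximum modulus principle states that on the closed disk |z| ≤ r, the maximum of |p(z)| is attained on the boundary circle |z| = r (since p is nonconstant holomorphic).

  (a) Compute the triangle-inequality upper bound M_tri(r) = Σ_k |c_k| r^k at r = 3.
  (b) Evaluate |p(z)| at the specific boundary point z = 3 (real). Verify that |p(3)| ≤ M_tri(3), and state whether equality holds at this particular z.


Coefficients: c_0 = 1, c_1 = 0, c_2 = 0, c_3 = 4. Radius r = 3.
Part (a). Triangle bound: M_tri(r) = Σ_k |c_k| r^k
  = |1|·3^0 + |0|·3^1 + |0|·3^2 + |4|·3^3
  = 1 + 0 + 0 + 108 = 109.
This bounds M(r) := max_{|z|=r} |p(z)| from above; equality holds iff all terms c_k z^k can be made to align in phase at a single z on |z|=r.
Part (b). At z = 3 (real, on the circle |z| = r):
  p(3) = (1)·3^0 + (0)·3^1 + (0)·3^2 + (4)·3^3 = 109.
  |p(3)| = 109.
Since all nonzero coefficients share the same sign, |p(3)| = 109 = M_tri(3); the triangle bound is attained at z = 3, so in fact M(r) = 109.

M_tri(3) = 109; |p(3)| = 109; equality at z=3: yes.


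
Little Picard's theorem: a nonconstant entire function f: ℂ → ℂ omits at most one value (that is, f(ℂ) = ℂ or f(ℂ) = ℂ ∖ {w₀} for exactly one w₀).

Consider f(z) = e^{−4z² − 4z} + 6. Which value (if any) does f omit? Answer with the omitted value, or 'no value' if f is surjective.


Little Picard bounds the complement of f(ℂ) to at most one point.
The exponent g(z) = −4z² − 4z is a nonconstant polynomial, hence surjective onto ℂ. So e^{g(z)} takes every value in {e^w : w ∈ ℂ} = ℂ ∖ {0}. Adding 6 shifts the range to ℂ ∖ {6}. f omits exactly 6.

Omitted value: 6.


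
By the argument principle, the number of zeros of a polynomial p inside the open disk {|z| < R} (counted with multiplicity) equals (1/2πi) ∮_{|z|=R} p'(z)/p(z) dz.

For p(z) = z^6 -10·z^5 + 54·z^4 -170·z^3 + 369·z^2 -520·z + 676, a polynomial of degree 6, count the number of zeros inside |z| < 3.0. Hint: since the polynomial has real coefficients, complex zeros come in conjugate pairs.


The zeros of p are: (0 + 2i), (0 - 2i), (2 + 3i), (2 - 3i), (3 + 2i), (3 - 2i).
Their magnitudes are: 2, 2, 3.606, 3.606, 3.606, 3.606.
Zeros with |z| < R = 3.0: (0 + 2i), (0 - 2i).
Count = 2.
By the argument principle, (1/2πi) ∮_{|z|=R} p'(z)/p(z) dz equals exactly this count.

Number of zeros inside |z| < 3.0: 2.


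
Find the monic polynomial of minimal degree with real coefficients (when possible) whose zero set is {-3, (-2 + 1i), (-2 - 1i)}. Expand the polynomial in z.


The polynomial is p(z) = ∏_{α ∈ S} (z − α), where S = {-3, (-2 + 1i), (-2 - 1i)}.
Expanding the product yields: p(z) = z^3 + 7·z^2 + 17·z + 15.
Note conjugate pairs combine to real quadratics: (z − (-2+1i))(z − (-2−1i)) = z² + 4z + 5.
The resulting polynomial has degree 3 and real coefficients as required.

p(z) = z^3 + 7·z^2 + 17·z + 15.


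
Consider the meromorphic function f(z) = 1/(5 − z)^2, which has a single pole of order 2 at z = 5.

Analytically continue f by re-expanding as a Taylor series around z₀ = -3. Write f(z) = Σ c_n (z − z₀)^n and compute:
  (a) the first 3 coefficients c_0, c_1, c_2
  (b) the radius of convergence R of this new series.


Let w = z − z₀, so z = z₀ + w.
Then 5 − z = 5 − (z₀ + w) = (5 − z₀) − w = 8 − w.
f(z) = 1/(8 − w)^2 = (1/(8)^2) · (1 − w/(8))^{−2}.
By the binomial series (1−u)^{−2} = Σ_{n≥0} C(n+1, 1) u^n for |u|<1, with u = w/(8):
  c_n = C(n+1, 1) / (8)^(n+2).
  c_0 = 1/(8)^2 = 1/64.
  c_1 = 2/(8)^3 = 1/256.
  c_2 = 3/(8)^4 = 3/4096.
The series is valid for |w/d| < 1, i.e. |z − z₀| < |d|.
Radius of convergence: R = |5 − z₀| = |8| = 8 (distance from z₀ to the singularity z = 5).

c_0 = 1/64, c_1 = 1/256, c_2 = 3/4096; R = 8.


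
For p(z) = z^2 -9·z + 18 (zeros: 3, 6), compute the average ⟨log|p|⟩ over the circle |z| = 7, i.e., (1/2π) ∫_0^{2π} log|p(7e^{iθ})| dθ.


Zeros: 3, 6; r = 7.
Inside |z| < r: 3, 6. Outside (|z| ≥ r): ∅.
p(0) = 18, so log|p(0)| = log(18) = 2.8904.
Apply Jensen: I(r) = log|p(0)| + Σ_k log(r/|z_k|), summed over zeros inside |z| < r.
  log(r/|z_k|) for z_k = 3: log(7/3) = 0.8473
  log(r/|z_k|) for z_k = 6: log(7/6) = 0.1542
Sum over inside zeros: 1.0014.
I(r) = log|p(0)| + (inside sum) = 2.8904 + 1.0014 = 3.8918.
Closed form (all zeros inside, monic): I(r) = n·log(r) = 2·log(7) = 3.8918. ✓

I(r) ≈ 3.8918.


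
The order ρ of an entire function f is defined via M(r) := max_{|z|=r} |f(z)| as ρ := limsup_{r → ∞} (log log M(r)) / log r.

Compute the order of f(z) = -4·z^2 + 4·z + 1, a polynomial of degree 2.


|f(z)| ≤ Σ|c_k|·r^k = O(r^2) as r → ∞. Polynomial growth is O(e^{r^ε}) for every ε > 0 (since r^2/e^{r^ε} → 0), so ρ ≤ ε for all ε > 0, i.e. ρ = 0. Every nonconstant polynomial has order 0.
Therefore ρ = 0.

Order ρ = 0.


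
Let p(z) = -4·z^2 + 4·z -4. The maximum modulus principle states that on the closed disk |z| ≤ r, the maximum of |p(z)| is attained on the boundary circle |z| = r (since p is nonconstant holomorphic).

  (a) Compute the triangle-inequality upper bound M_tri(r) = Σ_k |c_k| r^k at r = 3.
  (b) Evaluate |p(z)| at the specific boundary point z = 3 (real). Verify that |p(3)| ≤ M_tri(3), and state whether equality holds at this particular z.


Coefficients: c_0 = -4, c_1 = 4, c_2 = -4. Radius r = 3.
Part (a). Triangle bound: M_tri(r) = Σ_k |c_k| r^k
  = |-4|·3^0 + |4|·3^1 + |-4|·3^2
  = 4 + 12 + 36 = 52.
This bounds M(r) := max_{|z|=r} |p(z)| from above; equality holds iff all terms c_k z^k can be made to align in phase at a single z on |z|=r.
Part (b). At z = 3 (real, on the circle |z| = r):
  p(3) = (-4)·3^0 + (4)·3^1 + (-4)·3^2 = -28.
  |p(3)| = 28.
Check: |p(3)| = 28 ≤ 52 = M_tri(3). ✓ Equality does not hold at z = 3 (the coefficients have mixed signs, so the terms do not all align in phase there).

M_tri(3) = 52; |p(3)| = 28; equality at z=3: no.


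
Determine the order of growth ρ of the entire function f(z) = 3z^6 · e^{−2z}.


M(r) = max_{|z|=r} |3|·|z|^6·|e^{−2z}| = 3·r^6 · e^{2r^1} (the factors attain their maxima compatibly on |z|=r). Then log M(r) = log 3 + 6·log r + 2r^1, dominated by the last term, so log log M(r) ~ 1·log r. The polynomial factor 3z^6 contributes only a log r term and does not affect the order. ρ = 1.
Therefore ρ = 1.

Order ρ = 1.


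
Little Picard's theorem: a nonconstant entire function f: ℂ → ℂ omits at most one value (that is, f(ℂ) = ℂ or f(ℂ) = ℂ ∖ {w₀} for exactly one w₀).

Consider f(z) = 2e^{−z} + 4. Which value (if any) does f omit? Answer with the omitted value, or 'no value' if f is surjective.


Little Picard bounds the complement of f(ℂ) to at most one point.
e^{−z} is never zero on ℂ, so 2·e^{−z} takes every value in ℂ ∖ {0}. Adding 4 shifts the range to ℂ ∖ {4}. Thus f omits exactly the value 4.

Omitted value: 4.


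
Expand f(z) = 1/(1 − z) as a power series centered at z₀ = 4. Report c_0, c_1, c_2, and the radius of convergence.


Let w = z − z₀, so z = z₀ + w.
Then 1 − z = 1 − (z₀ + w) = (1 − z₀) − w = -3 − w.
f(z) = 1/(-3 − w) = (1/(-3)) · 1/(1 − w/(-3)) = Σ_{n≥0} w^n / (-3)^(n+1).
So c_n = 1/(-3)^(n+1):
  c_0 = 1/(-3)^1 = -1/3.
  c_1 = 1/(-3)^2 = 1/9.
  c_2 = 1/(-3)^3 = -1/27.
The series is valid for |w/d| < 1, i.e. |z − z₀| < |d|.
Radius of convergence: R = |1 − z₀| = |-3| = 3 (distance from z₀ to the singularity z = 1).

c_0 = -1/3, c_1 = 1/9, c_2 = -1/27; R = 3.


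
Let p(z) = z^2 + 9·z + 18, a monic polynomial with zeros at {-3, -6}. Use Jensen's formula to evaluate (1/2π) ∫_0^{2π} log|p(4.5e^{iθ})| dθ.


Zeros: -6, -3; r = 4.5.
Inside |z| < r: -3. Outside (|z| ≥ r): -6.
p(0) = 18, so log|p(0)| = log(18) = 2.8904.
Apply Jensen: I(r) = log|p(0)| + Σ_k log(r/|z_k|), summed over zeros inside |z| < r.
  log(r/|z_k|) for z_k = -3: log(4.5/3) = 0.4055
  Outside zeros (-6) contribute nothing to the Jensen sum.
Sum over inside zeros: 0.4055.
I(r) = log|p(0)| + (inside sum) = 2.8904 + 0.4055 = 3.2958.
Note: since some zeros are outside |z| ≤ r, the simplified n·log(r) form does NOT apply — only the inside zeros contribute.

I(r) ≈ 3.2958.


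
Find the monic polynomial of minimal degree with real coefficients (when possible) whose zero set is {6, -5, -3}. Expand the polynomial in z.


The polynomial is p(z) = ∏_{α ∈ S} (z − α), where S = {6, -5, -3}.
Expanding the product yields: p(z) = z^3 + 2·z^2 -33·z -90.
The resulting polynomial has degree 3 and real coefficients as required.

p(z) = z^3 + 2·z^2 -33·z -90.


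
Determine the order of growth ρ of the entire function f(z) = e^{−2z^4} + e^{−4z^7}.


Each summand is entire of order 4 and 7 respectively (as in the single-exponential case). The order of a sum is at most the max of the orders, so ρ ≤ 7. For the lower bound: on |z|=r choose arg z so that -4z^7 is real positive; then |e^{-4z^7}| = e^{4r^7} while |e^{-2z^4}| ≤ e^{2r^4} = o(e^{4r^7}). So |f| ≥ e^{4r^7}(1 − o(1)) and ρ ≥ 7. Hence ρ = max(4, 7) = 7.
Therefore ρ = 7.

Order ρ = 7.


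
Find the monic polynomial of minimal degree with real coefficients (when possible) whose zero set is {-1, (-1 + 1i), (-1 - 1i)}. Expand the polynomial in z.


The polynomial is p(z) = ∏_{α ∈ S} (z − α), where S = {-1, (-1 + 1i), (-1 - 1i)}.
Expanding the product yields: p(z) = z^3 + 3·z^2 + 4·z + 2.
Note conjugate pairs combine to real quadratics: (z − (-1+1i))(z − (-1−1i)) = z² + 2z + 2.
The resulting polynomial has degree 3 and real coefficients as required.

p(z) = z^3 + 3·z^2 + 4·z + 2.


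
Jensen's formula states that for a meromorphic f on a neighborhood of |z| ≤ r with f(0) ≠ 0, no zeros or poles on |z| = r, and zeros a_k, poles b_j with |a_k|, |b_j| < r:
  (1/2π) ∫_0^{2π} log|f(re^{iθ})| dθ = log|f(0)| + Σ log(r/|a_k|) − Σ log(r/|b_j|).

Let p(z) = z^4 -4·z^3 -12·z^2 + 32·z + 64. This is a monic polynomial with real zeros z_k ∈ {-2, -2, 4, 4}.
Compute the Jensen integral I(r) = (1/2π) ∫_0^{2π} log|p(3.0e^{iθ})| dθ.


Zeros: -2, -2, 4, 4; r = 3.0.
Inside |z| < r: -2, -2. Outside (|z| ≥ r): 4, 4.
p(0) = 64, so log|p(0)| = log(64) = 4.1589.
Apply Jensen: I(r) = log|p(0)| + Σ_k log(r/|z_k|), summed over zeros inside |z| < r.
  log(r/|z_k|) for z_k = -2: log(3.0/2) = 0.4055
  log(r/|z_k|) for z_k = -2: log(3.0/2) = 0.4055
  Outside zeros (4, 4) contribute nothing to the Jensen sum.
Sum over inside zeros: 0.8109.
I(r) = log|p(0)| + (inside sum) = 4.1589 + 0.8109 = 4.9698.
Note: since some zeros are outside |z| ≤ r, the simplified n·log(r) form does NOT apply — only the inside zeros contribute.

I(r) ≈ 4.9698.


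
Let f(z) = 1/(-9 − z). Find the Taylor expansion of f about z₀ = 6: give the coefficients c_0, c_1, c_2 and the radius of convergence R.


Let w = z − z₀, so z = z₀ + w.
Then -9 − z = -9 − (z₀ + w) = (-9 − z₀) − w = -15 − w.
f(z) = 1/(-15 − w) = (1/(-15)) · 1/(1 − w/(-15)) = Σ_{n≥0} w^n / (-15)^(n+1).
So c_n = 1/(-15)^(n+1):
  c_0 = 1/(-15)^1 = -1/15.
  c_1 = 1/(-15)^2 = 1/225.
  c_2 = 1/(-15)^3 = -1/3375.
The series is valid for |w/d| < 1, i.e. |z − z₀| < |d|.
Radius of convergence: R = |-9 − z₀| = |-15| = 15 (distance from z₀ to the singularity z = -9).

c_0 = -1/15, c_1 = 1/225, c_2 = -1/3375; R = 15.


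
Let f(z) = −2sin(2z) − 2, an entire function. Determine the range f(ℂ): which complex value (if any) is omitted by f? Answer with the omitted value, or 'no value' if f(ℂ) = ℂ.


Little Picard bounds the complement of f(ℂ) to at most one point.
sin is entire and surjective onto ℂ: for every w ∈ ℂ, sin(ζ) = w has a solution ζ ∈ ℂ (e.g., via the complex inverse arcsin). With ζ = 2z this gives z = ζ/(2). Then -2·sin(2z) takes every value in -2·ℂ = ℂ, and adding -2 is a bijection of ℂ. So f is surjective and omits no value. (Note: only on the real line is sin bounded by [−1, 1].)

Omitted value: no value.


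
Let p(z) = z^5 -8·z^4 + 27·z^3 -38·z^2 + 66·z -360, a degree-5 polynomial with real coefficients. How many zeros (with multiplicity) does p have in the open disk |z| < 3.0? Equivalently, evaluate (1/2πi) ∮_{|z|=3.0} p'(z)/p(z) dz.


The zeros of p are: (-1 + 2i), (-1 - 2i), 4, (3 + 3i), (3 - 3i).
Their magnitudes are: 2.236, 2.236, 4, 4.243, 4.243.
Zeros with |z| < R = 3.0: (-1 + 2i), (-1 - 2i).
Count = 2.
By the argument principle, (1/2πi) ∮_{|z|=R} p'(z)/p(z) dz equals exactly this count.

Number of zeros inside |z| < 3.0: 2.


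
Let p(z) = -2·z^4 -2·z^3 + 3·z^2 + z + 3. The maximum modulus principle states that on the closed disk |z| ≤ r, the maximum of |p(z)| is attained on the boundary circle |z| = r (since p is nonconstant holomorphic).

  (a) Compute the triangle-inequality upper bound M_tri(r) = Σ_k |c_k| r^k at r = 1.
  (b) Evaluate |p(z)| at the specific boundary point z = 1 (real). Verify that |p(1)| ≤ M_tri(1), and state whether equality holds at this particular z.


Coefficients: c_0 = 3, c_1 = 1, c_2 = 3, c_3 = -2, c_4 = -2. Radius r = 1.
Part (a). Triangle bound: M_tri(r) = Σ_k |c_k| r^k
  = |3|·1^0 + |1|·1^1 + |3|·1^2 + |-2|·1^3 + |-2|·1^4
  = 3 + 1 + 3 + 2 + 2 = 11.
This bounds M(r) := max_{|z|=r} |p(z)| from above; equality holds iff all terms c_k z^k can be made to align in phase at a single z on |z|=r.
Part (b). At z = 1 (real, on the circle |z| = r):
  p(1) = (3)·1^0 + (1)·1^1 + (3)·1^2 + (-2)·1^3 + (-2)·1^4 = 3.
  |p(1)| = 3.
Check: |p(1)| = 3 ≤ 11 = M_tri(1). ✓ Equality does not hold at z = 1 (the coefficients have mixed signs, so the terms do not all align in phase there).

M_tri(1) = 11; |p(1)| = 3; equality at z=1: no.


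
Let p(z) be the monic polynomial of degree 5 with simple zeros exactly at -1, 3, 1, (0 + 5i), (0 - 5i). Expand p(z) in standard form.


The polynomial is p(z) = ∏_{α ∈ S} (z − α), where S = {-1, 3, 1, (0 + 5i), (0 - 5i)}.
Expanding the product yields: p(z) = z^5 -3·z^4 + 24·z^3 -72·z^2 -25·z + 75.
Note conjugate pairs combine to real quadratics: (z − (0+5i))(z − (0−5i)) = z² + 25.
The resulting polynomial has degree 5 and real coefficients as required.

p(z) = z^5 -3·z^4 + 24·z^3 -72·z^2 -25·z + 75.


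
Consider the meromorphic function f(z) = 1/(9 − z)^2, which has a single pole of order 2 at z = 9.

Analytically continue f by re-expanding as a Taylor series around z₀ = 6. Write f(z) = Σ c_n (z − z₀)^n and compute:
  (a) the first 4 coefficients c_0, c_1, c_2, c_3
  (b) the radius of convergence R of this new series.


Let w = z − z₀, so z = z₀ + w.
Then 9 − z = 9 − (z₀ + w) = (9 − z₀) − w = 3 − w.
f(z) = 1/(3 − w)^2 = (1/(3)^2) · (1 − w/(3))^{−2}.
By the binomial series (1−u)^{−2} = Σ_{n≥0} C(n+1, 1) u^n for |u|<1, with u = w/(3):
  c_n = C(n+1, 1) / (3)^(n+2).
  c_0 = 1/(3)^2 = 1/9.
  c_1 = 2/(3)^3 = 2/27.
  c_2 = 3/(3)^4 = 1/27.
  c_3 = 4/(3)^5 = 4/243.
The series is valid for |w/d| < 1, i.e. |z − z₀| < |d|.
Radius of convergence: R = |9 − z₀| = |3| = 3 (distance from z₀ to the singularity z = 9).

c_0 = 1/9, c_1 = 2/27, c_2 = 1/27, c_3 = 4/243; R = 3.


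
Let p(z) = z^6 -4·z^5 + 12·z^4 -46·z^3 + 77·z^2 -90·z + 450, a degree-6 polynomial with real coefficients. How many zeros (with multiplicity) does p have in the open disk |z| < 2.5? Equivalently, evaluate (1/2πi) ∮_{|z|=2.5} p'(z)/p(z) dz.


The zeros of p are: (0 + 3i), (0 - 3i), (-1 + 2i), (-1 - 2i), (3 + 1i), (3 - 1i).
Their magnitudes are: 3, 3, 2.236, 2.236, 3.162, 3.162.
Zeros with |z| < R = 2.5: (-1 + 2i), (-1 - 2i).
Count = 2.
By the argument principle, (1/2πi) ∮_{|z|=R} p'(z)/p(z) dz equals exactly this count.

Number of zeros inside |z| < 2.5: 2.


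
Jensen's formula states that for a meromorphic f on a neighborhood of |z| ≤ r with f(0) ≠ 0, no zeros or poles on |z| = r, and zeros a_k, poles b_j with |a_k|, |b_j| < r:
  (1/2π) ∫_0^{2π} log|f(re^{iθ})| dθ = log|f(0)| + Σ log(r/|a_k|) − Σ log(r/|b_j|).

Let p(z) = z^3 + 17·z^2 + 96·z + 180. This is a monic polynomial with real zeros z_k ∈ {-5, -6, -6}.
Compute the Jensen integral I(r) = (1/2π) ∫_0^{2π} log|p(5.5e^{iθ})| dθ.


Zeros: -6, -6, -5; r = 5.5.
Inside |z| < r: -5. Outside (|z| ≥ r): -6, -6.
p(0) = 180, so log|p(0)| = log(180) = 5.1930.
Apply Jensen: I(r) = log|p(0)| + Σ_k log(r/|z_k|), summed over zeros inside |z| < r.
  log(r/|z_k|) for z_k = -5: log(5.5/5) = 0.0953
  Outside zeros (-6, -6) contribute nothing to the Jensen sum.
Sum over inside zeros: 0.0953.
I(r) = log|p(0)| + (inside sum) = 5.1930 + 0.0953 = 5.2883.
Note: since some zeros are outside |z| ≤ r, the simplified n·log(r) form does NOT apply — only the inside zeros contribute.

I(r) ≈ 5.2883.


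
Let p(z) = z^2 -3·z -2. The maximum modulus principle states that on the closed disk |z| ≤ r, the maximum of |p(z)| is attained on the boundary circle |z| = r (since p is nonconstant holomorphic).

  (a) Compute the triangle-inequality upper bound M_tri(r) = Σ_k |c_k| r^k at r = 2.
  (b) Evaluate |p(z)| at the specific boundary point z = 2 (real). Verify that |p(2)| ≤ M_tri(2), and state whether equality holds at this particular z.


Coefficients: c_0 = -2, c_1 = -3, c_2 = 1. Radius r = 2.
Part (a). Triangle bound: M_tri(r) = Σ_k |c_k| r^k
  = |-2|·2^0 + |-3|·2^1 + |1|·2^2
  = 2 + 6 + 4 = 12.
This bounds M(r) := max_{|z|=r} |p(z)| from above; equality holds iff all terms c_k z^k can be made to align in phase at a single z on |z|=r.
Part (b). At z = 2 (real, on the circle |z| = r):
  p(2) = (-2)·2^0 + (-3)·2^1 + (1)·2^2 = -4.
  |p(2)| = 4.
Check: |p(2)| = 4 ≤ 12 = M_tri(2). ✓ Equality does not hold at z = 2 (the coefficients have mixed signs, so the terms do not all align in phase there).

M_tri(2) = 12; |p(2)| = 4; equality at z=2: no.


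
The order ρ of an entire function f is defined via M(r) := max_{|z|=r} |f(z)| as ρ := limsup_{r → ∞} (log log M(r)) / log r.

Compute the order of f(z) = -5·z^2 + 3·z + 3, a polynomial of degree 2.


|f(z)| ≤ Σ|c_k|·r^k = O(r^2) as r → ∞. Polynomial growth is O(e^{r^ε}) for every ε > 0 (since r^2/e^{r^ε} → 0), so ρ ≤ ε for all ε > 0, i.e. ρ = 0. Every nonconstant polynomial has order 0.
Therefore ρ = 0.

Order ρ = 0.


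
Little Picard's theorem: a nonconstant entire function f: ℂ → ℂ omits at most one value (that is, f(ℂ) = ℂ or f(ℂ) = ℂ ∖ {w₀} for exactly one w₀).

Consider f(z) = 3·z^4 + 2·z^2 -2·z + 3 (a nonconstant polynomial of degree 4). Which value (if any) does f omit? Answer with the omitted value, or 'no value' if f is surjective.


Little Picard bounds the complement of f(ℂ) to at most one point.
For every w ∈ ℂ, the equation p(z) − w = 0 is a nonconstant polynomial in z and hence has at least one root by the fundamental theorem of algebra. So p is surjective onto ℂ, omitting no value.

Omitted value: no value.


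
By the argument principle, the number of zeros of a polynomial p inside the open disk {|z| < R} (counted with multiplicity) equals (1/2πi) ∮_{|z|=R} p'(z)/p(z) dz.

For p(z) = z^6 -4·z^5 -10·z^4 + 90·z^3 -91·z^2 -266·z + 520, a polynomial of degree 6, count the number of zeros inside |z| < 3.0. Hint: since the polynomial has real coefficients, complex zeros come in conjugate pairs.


The zeros of p are: (3 + 2i), (3 - 2i), -2, -4, (2 + 1i), (2 - 1i).
Their magnitudes are: 3.606, 3.606, 2, 4, 2.236, 2.236.
Zeros with |z| < R = 3.0: -2, (2 + 1i), (2 - 1i).
Count = 3.
By the argument principle, (1/2πi) ∮_{|z|=R} p'(z)/p(z) dz equals exactly this count.

Number of zeros inside |z| < 3.0: 3.


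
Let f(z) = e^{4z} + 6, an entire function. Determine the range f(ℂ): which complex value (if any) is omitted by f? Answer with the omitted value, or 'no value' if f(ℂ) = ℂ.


Little Picard bounds the complement of f(ℂ) to at most one point.
e^{4z} is never zero on ℂ, so 1·e^{4z} takes every value in ℂ ∖ {0}. Adding 6 shifts the range to ℂ ∖ {6}. Thus f omits exactly the value 6.

Omitted value: 6.


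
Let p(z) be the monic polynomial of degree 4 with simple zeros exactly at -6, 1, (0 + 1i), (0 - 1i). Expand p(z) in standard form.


The polynomial is p(z) = ∏_{α ∈ S} (z − α), where S = {-6, 1, (0 + 1i), (0 - 1i)}.
Expanding the product yields: p(z) = z^4 + 5·z^3 -5·z^2 + 5·z -6.
Note conjugate pairs combine to real quadratics: (z − (0+1i))(z − (0−1i)) = z² + 1.
The resulting polynomial has degree 4 and real coefficients as required.

p(z) = z^4 + 5·z^3 -5·z^2 + 5·z -6.


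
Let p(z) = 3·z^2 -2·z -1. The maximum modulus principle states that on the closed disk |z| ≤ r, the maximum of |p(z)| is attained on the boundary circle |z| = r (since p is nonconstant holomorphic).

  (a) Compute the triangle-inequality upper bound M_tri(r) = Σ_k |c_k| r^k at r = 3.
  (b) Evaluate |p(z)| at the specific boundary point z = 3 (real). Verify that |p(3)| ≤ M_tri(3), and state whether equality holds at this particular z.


Coefficients: c_0 = -1, c_1 = -2, c_2 = 3. Radius r = 3.
Part (a). Triangle bound: M_tri(r) = Σ_k |c_k| r^k
  = |-1|·3^0 + |-2|·3^1 + |3|·3^2
  = 1 + 6 + 27 = 34.
This bounds M(r) := max_{|z|=r} |p(z)| from above; equality holds iff all terms c_k z^k can be made to align in phase at a single z on |z|=r.
Part (b). At z = 3 (real, on the circle |z| = r):
  p(3) = (-1)·3^0 + (-2)·3^1 + (3)·3^2 = 20.
  |p(3)| = 20.
Check: |p(3)| = 20 ≤ 34 = M_tri(3). ✓ Equality does not hold at z = 3 (the coefficients have mixed signs, so the terms do not all align in phase there).

M_tri(3) = 34; |p(3)| = 20; equality at z=3: no.


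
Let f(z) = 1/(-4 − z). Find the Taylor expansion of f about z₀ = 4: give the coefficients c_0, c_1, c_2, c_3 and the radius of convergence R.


Let w = z − z₀, so z = z₀ + w.
Then -4 − z = -4 − (z₀ + w) = (-4 − z₀) − w = -8 − w.
f(z) = 1/(-8 − w) = (1/(-8)) · 1/(1 − w/(-8)) = Σ_{n≥0} w^n / (-8)^(n+1).
So c_n = 1/(-8)^(n+1):
  c_0 = 1/(-8)^1 = -1/8.
  c_1 = 1/(-8)^2 = 1/64.
  c_2 = 1/(-8)^3 = -1/512.
  c_3 = 1/(-8)^4 = 1/4096.
The series is valid for |w/d| < 1, i.e. |z − z₀| < |d|.
Radius of convergence: R = |-4 − z₀| = |-8| = 8 (distance from z₀ to the singularity z = -4).

c_0 = -1/8, c_1 = 1/64, c_2 = -1/512, c_3 = 1/4096; R = 8.


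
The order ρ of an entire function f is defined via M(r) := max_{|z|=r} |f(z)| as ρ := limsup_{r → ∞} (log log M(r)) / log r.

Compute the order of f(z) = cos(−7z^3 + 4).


Write cos(w) = (e^{iw} ± e^{−iw})/(2 or 2i), so |cos(w)| ≤ e^{|w|}. With w = −7z^3 + 4, |w| ≤ 7r^3 + 4 on |z|=r, giving M(r) ≤ e^{7r^3 + 4} and ρ ≤ 3. For the lower bound, choose z on |z|=r with -7z^3 purely imaginary of modulus 7r^3; then |cos(−7z^3 + 4)| grows like e^{7r^3}/2, so ρ ≥ 3. Hence ρ = 3.
Therefore ρ = 3.

Order ρ = 3.


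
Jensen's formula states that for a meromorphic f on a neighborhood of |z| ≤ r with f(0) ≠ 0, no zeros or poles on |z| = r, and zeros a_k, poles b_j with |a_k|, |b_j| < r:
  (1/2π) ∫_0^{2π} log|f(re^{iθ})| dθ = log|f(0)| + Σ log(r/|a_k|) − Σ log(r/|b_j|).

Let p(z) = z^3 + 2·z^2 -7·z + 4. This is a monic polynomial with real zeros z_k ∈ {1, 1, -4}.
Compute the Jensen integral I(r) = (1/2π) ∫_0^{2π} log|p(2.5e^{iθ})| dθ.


Zeros: -4, 1, 1; r = 2.5.
Inside |z| < r: 1, 1. Outside (|z| ≥ r): -4.
p(0) = 4, so log|p(0)| = log(4) = 1.3863.
Apply Jensen: I(r) = log|p(0)| + Σ_k log(r/|z_k|), summed over zeros inside |z| < r.
  log(r/|z_k|) for z_k = 1: log(2.5/1) = 0.9163
  log(r/|z_k|) for z_k = 1: log(2.5/1) = 0.9163
  Outside zeros (-4) contribute nothing to the Jensen sum.
Sum over inside zeros: 1.8326.
I(r) = log|p(0)| + (inside sum) = 1.3863 + 1.8326 = 3.2189.
Note: since some zeros are outside |z| ≤ r, the simplified n·log(r) form does NOT apply — only the inside zeros contribute.

I(r) ≈ 3.2189.


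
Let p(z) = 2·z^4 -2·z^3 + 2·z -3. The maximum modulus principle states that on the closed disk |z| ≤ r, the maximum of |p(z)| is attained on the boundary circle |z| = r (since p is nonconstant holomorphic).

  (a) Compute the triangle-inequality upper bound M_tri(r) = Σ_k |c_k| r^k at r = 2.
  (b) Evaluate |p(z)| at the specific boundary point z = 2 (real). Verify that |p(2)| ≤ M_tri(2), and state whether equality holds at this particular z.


Coefficients: c_0 = -3, c_1 = 2, c_2 = 0, c_3 = -2, c_4 = 2. Radius r = 2.
Part (a). Triangle bound: M_tri(r) = Σ_k |c_k| r^k
  = |-3|·2^0 + |2|·2^1 + |0|·2^2 + |-2|·2^3 + |2|·2^4
  = 3 + 4 + 0 + 16 + 32 = 55.
This bounds M(r) := max_{|z|=r} |p(z)| from above; equality holds iff all terms c_k z^k can be made to align in phase at a single z on |z|=r.
Part (b). At z = 2 (real, on the circle |z| = r):
  p(2) = (-3)·2^0 + (2)·2^1 + (0)·2^2 + (-2)·2^3 + (2)·2^4 = 17.
  |p(2)| = 17.
Check: |p(2)| = 17 ≤ 55 = M_tri(2). ✓ Equality does not hold at z = 2 (the coefficients have mixed signs, so the terms do not all align in phase there).

M_tri(2) = 55; |p(2)| = 17; equality at z=2: no.


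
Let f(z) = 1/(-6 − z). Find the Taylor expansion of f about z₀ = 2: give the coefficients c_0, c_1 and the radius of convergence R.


Let w = z − z₀, so z = z₀ + w.
Then -6 − z = -6 − (z₀ + w) = (-6 − z₀) − w = -8 − w.
f(z) = 1/(-8 − w) = (1/(-8)) · 1/(1 − w/(-8)) = Σ_{n≥0} w^n / (-8)^(n+1).
So c_n = 1/(-8)^(n+1):
  c_0 = 1/(-8)^1 = -1/8.
  c_1 = 1/(-8)^2 = 1/64.
The series is valid for |w/d| < 1, i.e. |z − z₀| < |d|.
Radius of convergence: R = |-6 − z₀| = |-8| = 8 (distance from z₀ to the singularity z = -6).

c_0 = -1/8, c_1 = 1/64; R = 8.


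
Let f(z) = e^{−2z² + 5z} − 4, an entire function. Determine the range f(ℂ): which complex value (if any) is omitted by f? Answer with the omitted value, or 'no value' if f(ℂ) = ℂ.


Little Picard bounds the complement of f(ℂ) to at most one point.
The exponent g(z) = −2z² + 5z is a nonconstant polynomial, hence surjective onto ℂ. So e^{g(z)} takes every value in {e^w : w ∈ ℂ} = ℂ ∖ {0}. Adding -4 shifts the range to ℂ ∖ {-4}. f omits exactly -4.

Omitted value: -4.


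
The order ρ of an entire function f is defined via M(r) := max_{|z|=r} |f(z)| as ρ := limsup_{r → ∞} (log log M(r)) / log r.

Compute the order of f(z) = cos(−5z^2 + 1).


Write cos(w) = (e^{iw} ± e^{−iw})/(2 or 2i), so |cos(w)| ≤ e^{|w|}. With w = −5z^2 + 1, |w| ≤ 5r^2 + 1 on |z|=r, giving M(r) ≤ e^{5r^2 + 1} and ρ ≤ 2. For the lower bound, choose z on |z|=r with -5z^2 purely imaginary of modulus 5r^2; then |cos(−5z^2 + 1)| grows like e^{5r^2}/2, so ρ ≥ 2. Hence ρ = 2.
Therefore ρ = 2.

Order ρ = 2.


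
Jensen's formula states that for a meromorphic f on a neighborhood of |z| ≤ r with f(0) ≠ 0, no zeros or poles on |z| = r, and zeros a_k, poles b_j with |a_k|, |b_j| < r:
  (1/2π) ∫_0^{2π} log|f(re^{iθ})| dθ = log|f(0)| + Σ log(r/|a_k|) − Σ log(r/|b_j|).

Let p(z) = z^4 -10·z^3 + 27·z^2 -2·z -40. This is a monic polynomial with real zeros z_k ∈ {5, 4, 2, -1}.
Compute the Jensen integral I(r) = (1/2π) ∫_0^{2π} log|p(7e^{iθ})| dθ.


Zeros: -1, 2, 4, 5; r = 7.
Inside |z| < r: -1, 2, 4, 5. Outside (|z| ≥ r): ∅.
p(0) = -40, so log|p(0)| = log(40) = 3.6889.
Apply Jensen: I(r) = log|p(0)| + Σ_k log(r/|z_k|), summed over zeros inside |z| < r.
  log(r/|z_k|) for z_k = 5: log(7/5) = 0.3365
  log(r/|z_k|) for z_k = 4: log(7/4) = 0.5596
  log(r/|z_k|) for z_k = 2: log(7/2) = 1.2528
  log(r/|z_k|) for z_k = -1: log(7/1) = 1.9459
Sum over inside zeros: 4.0948.
I(r) = log|p(0)| + (inside sum) = 3.6889 + 4.0948 = 7.7836.
Closed form (all zeros inside, monic): I(r) = n·log(r) = 4·log(7) = 7.7836. ✓

I(r) ≈ 7.7836.
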